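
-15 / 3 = -5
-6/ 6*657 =-657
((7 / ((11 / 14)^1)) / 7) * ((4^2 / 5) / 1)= 224 / 55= 4.07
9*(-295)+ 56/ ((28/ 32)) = -2591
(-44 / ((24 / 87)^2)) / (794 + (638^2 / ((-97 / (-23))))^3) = -8443137923 / 13128876499621648769440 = -0.00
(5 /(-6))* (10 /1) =-25 /3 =-8.33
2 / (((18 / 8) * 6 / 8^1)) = 1.19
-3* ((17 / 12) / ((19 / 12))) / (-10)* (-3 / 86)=-153 / 16340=-0.01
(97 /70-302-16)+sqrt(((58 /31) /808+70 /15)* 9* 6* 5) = -22163 /70+51* sqrt(19005170) /6262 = -281.11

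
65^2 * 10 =42250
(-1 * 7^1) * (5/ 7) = -5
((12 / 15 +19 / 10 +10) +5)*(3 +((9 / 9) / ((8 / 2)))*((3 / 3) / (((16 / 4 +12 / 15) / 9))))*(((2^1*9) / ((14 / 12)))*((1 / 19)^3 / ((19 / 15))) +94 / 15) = 384.86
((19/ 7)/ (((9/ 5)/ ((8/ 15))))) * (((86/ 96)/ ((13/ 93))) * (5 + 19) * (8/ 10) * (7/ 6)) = 115.45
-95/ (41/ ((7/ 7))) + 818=33443/ 41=815.68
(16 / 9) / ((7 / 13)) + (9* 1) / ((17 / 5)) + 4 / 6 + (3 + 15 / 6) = 25951 / 2142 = 12.12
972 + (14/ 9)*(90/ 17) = 16664/ 17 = 980.24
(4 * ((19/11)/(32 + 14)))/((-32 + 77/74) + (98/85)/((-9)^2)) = -0.00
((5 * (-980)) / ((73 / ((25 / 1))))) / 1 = -122500 / 73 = -1678.08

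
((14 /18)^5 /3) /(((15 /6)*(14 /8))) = 0.02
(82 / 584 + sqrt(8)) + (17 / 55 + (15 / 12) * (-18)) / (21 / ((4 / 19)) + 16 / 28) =-3644513 / 45112540 + 2 * sqrt(2) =2.75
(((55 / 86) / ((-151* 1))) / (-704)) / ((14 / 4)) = 5 / 2908864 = 0.00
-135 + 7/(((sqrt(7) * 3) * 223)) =-135 + sqrt(7)/669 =-135.00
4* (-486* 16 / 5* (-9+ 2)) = 217728 / 5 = 43545.60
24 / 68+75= 1281 / 17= 75.35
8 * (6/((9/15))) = 80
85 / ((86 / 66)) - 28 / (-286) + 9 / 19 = 7687964 / 116831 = 65.80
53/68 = 0.78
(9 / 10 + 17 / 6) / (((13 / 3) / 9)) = 504 / 65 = 7.75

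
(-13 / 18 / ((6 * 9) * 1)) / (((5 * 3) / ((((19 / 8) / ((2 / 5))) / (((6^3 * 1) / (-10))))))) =1235 / 5038848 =0.00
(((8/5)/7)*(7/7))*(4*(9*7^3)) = 14112/5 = 2822.40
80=80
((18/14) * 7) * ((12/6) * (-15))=-270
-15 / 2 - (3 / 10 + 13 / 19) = -806 / 95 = -8.48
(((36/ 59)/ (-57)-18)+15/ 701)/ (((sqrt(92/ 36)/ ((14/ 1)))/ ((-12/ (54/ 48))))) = 275352000*sqrt(23)/ 785821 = 1680.46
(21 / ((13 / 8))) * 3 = 504 / 13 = 38.77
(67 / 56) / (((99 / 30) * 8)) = 335 / 7392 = 0.05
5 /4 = 1.25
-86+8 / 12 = -256 / 3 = -85.33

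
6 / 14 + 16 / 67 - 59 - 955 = -475253 / 469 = -1013.33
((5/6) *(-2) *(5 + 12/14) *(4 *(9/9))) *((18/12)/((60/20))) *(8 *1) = -3280/21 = -156.19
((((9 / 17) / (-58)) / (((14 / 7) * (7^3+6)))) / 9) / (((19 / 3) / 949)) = -2847 / 13076332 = -0.00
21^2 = 441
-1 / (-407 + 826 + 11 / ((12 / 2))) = -6 / 2525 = -0.00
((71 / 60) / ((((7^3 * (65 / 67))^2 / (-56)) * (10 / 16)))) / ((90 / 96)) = -81592064 / 79885771875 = -0.00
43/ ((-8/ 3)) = -129/ 8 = -16.12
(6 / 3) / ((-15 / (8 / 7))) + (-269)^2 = 7597889 / 105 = 72360.85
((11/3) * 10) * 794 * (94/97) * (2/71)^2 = 32839840/1466931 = 22.39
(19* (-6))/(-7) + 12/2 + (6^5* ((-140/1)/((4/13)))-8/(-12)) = -3538057.05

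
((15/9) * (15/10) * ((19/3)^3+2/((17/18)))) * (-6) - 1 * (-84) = -575023/153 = -3758.32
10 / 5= 2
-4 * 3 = -12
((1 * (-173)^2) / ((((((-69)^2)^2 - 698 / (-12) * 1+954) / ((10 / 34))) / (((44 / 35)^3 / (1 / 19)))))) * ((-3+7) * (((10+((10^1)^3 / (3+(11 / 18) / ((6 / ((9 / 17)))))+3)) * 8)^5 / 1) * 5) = 16351519549569926467032673142848931927949312 / 372151937815172214986806835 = 43937751998730270.88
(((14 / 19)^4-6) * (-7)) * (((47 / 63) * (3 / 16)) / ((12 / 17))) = 297032245 / 37532448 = 7.91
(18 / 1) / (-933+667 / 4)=-72 / 3065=-0.02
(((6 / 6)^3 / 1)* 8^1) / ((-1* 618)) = -4 / 309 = -0.01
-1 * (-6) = 6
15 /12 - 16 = -59 /4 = -14.75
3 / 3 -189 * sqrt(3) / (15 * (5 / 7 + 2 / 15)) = 1 -1323 * sqrt(3) / 89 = -24.75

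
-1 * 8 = -8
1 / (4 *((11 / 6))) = 3 / 22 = 0.14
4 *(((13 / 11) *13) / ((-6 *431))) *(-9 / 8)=507 / 18964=0.03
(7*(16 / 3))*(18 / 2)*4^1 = 1344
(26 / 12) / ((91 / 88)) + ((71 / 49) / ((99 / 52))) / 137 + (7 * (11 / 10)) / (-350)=690769543 / 332293500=2.08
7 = 7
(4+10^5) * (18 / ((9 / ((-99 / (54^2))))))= -550022 / 81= -6790.40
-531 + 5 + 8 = -518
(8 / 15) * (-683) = -364.27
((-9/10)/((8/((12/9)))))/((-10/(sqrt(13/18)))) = sqrt(26)/400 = 0.01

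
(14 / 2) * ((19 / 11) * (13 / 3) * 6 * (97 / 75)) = 335426 / 825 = 406.58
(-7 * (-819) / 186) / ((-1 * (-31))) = 1911 / 1922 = 0.99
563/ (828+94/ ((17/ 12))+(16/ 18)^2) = 775251/ 1232612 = 0.63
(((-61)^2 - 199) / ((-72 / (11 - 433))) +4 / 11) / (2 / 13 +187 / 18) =53135589 / 27137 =1958.05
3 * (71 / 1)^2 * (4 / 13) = 60492 / 13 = 4653.23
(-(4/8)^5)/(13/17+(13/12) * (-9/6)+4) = -0.01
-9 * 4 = -36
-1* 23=-23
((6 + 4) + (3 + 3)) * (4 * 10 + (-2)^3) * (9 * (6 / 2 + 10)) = 59904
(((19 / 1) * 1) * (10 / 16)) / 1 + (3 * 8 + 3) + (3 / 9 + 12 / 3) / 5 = 4769 / 120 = 39.74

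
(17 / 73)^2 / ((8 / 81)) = 23409 / 42632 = 0.55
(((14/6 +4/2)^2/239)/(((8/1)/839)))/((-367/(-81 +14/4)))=21977605/12630672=1.74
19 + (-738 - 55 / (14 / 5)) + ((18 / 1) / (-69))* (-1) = -237759 / 322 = -738.38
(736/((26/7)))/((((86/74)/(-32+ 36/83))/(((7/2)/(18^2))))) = -58.14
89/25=3.56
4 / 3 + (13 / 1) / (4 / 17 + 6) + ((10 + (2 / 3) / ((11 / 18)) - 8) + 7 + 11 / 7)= 369263 / 24486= 15.08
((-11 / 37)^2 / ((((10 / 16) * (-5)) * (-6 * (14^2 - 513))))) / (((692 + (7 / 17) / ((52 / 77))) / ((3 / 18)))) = -213928 / 59784153027975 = -0.00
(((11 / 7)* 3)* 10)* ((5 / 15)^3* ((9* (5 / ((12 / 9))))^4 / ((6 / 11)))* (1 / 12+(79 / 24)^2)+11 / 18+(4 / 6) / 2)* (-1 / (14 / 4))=-15602257847165 / 1204224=-12956275.45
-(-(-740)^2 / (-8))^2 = -4685402500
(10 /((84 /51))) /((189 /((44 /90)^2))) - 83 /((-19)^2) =-42987491 /193429215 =-0.22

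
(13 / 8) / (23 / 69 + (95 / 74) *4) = 1443 / 4856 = 0.30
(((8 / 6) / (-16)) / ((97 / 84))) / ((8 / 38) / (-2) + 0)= 133 / 194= 0.69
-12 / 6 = -2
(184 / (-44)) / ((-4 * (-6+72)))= 23 / 1452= 0.02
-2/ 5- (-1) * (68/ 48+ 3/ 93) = 1951/ 1860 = 1.05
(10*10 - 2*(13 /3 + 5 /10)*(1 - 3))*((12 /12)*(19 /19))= 358 /3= 119.33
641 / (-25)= -641 / 25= -25.64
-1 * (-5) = 5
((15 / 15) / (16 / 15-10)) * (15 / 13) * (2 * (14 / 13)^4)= -8643600 / 24876631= -0.35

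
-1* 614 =-614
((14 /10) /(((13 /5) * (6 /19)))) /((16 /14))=931 /624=1.49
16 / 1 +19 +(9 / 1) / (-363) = 34.98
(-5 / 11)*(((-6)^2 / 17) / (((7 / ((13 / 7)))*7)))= -2340 / 64141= -0.04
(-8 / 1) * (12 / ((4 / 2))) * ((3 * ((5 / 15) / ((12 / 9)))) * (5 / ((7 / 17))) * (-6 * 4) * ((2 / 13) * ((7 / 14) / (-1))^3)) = -18360 / 91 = -201.76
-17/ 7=-2.43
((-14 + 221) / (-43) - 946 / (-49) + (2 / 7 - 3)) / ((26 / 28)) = 49632 / 3913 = 12.68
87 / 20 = 4.35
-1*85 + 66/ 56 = -2347/ 28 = -83.82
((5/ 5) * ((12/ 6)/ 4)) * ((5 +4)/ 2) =9/ 4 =2.25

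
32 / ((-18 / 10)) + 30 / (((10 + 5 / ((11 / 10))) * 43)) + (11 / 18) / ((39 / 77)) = -3990169 / 241488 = -16.52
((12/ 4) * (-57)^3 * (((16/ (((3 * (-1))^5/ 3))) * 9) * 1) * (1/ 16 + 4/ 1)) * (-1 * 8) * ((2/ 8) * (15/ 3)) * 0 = 0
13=13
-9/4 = -2.25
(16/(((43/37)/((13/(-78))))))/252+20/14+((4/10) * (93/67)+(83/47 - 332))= -6000562913/18279945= -328.26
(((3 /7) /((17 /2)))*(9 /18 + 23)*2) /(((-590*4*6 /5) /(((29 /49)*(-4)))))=1363 /688058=0.00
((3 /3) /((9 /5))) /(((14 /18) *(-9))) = -5 /63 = -0.08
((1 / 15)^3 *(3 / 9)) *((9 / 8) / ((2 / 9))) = 0.00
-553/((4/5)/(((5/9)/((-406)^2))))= -1975/847728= -0.00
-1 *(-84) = 84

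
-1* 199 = -199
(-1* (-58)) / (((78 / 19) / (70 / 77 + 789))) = 4787639 / 429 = 11160.00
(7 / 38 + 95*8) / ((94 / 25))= 722175 / 3572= 202.18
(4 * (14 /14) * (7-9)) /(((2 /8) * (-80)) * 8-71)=8 /231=0.03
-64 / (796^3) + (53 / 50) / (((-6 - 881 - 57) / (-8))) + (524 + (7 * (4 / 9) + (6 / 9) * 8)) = 222810358399823 / 418459806900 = 532.45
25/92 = 0.27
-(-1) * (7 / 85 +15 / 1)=15.08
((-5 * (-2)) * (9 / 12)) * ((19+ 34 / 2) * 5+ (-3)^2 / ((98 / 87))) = 276345 / 196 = 1409.92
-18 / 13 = -1.38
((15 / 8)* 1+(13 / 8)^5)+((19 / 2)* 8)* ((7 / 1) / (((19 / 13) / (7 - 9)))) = -23422371 / 32768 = -714.79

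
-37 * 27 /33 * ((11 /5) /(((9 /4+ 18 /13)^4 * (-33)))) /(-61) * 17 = -4599006464 /1426981972185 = -0.00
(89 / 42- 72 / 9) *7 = -247 / 6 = -41.17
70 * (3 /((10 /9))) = 189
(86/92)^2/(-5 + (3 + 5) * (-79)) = -1849/1347892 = -0.00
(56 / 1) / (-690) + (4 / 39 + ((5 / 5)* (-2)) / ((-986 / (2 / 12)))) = 96151 / 4422210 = 0.02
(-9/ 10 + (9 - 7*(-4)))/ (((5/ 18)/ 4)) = 12996/ 25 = 519.84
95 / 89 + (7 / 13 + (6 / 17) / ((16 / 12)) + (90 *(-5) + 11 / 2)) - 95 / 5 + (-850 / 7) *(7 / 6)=-35598692 / 59007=-603.30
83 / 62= 1.34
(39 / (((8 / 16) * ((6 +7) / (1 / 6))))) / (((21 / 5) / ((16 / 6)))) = 40 / 63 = 0.63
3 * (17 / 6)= 17 / 2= 8.50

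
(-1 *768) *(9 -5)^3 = -49152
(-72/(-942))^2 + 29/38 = 720293/936662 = 0.77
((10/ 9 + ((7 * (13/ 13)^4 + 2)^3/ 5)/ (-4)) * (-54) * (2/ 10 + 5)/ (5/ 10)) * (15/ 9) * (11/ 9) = 1819246/ 45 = 40427.69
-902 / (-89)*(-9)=-8118 / 89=-91.21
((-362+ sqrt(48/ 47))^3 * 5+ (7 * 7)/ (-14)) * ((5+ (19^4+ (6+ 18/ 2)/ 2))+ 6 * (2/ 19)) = -110427054706482993/ 3572+ 915122305486440 * sqrt(141)/ 41971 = -30655724607332.45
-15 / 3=-5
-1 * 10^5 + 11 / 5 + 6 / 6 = -499984 / 5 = -99996.80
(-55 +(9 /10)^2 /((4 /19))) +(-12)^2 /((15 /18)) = 48659 /400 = 121.65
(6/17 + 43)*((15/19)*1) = 11055/323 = 34.23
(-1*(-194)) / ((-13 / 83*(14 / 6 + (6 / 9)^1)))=-16102 / 39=-412.87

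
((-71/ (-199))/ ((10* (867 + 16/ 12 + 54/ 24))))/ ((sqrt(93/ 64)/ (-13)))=-14768* sqrt(93)/ 322237715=-0.00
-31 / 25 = -1.24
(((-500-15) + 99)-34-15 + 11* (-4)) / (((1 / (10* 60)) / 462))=-141094800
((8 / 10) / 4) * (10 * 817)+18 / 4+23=3323 / 2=1661.50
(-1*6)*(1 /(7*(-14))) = 3 /49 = 0.06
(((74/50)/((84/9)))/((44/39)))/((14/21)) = 12987/61600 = 0.21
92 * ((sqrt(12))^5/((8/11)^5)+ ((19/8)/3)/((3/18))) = 437+ 33337557 * sqrt(3)/256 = 225993.03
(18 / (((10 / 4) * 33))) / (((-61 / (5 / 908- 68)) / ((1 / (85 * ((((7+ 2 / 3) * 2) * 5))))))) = 555651 / 14888986750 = 0.00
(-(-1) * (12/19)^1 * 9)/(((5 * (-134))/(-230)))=2484/1273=1.95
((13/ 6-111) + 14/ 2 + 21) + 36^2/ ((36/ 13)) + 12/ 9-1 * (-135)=1047/ 2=523.50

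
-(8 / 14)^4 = -256 / 2401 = -0.11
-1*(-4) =4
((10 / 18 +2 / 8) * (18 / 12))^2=841 / 576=1.46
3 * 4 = 12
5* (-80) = -400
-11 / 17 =-0.65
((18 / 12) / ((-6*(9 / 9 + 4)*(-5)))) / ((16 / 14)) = 0.01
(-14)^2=196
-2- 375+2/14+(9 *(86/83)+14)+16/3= -606910/1743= -348.20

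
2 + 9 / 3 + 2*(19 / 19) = 7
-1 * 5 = -5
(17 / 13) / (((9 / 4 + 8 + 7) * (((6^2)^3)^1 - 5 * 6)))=34 / 20911761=0.00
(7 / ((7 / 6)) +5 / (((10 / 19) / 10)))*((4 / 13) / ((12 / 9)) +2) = 2929 / 13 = 225.31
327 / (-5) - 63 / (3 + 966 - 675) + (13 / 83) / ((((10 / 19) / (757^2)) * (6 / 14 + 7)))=531983743 / 23240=22890.87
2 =2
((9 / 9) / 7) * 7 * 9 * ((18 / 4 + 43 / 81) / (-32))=-815 / 576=-1.41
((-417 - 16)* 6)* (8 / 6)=-3464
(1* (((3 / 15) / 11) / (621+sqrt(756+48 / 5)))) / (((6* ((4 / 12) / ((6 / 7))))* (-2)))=-621 / 98784686+sqrt(4785) / 246961715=-0.00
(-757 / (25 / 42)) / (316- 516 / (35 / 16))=-111279 / 7010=-15.87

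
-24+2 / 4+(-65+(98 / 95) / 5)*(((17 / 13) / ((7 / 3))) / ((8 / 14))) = -2150077 / 24700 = -87.05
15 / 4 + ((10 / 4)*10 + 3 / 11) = 1277 / 44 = 29.02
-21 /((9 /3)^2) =-2.33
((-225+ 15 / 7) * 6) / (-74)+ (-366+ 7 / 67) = -6035825 / 17353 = -347.83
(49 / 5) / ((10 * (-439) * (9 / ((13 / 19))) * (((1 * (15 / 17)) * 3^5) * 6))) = -10829 / 82087951500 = -0.00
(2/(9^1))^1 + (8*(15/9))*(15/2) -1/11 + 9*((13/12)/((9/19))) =120.71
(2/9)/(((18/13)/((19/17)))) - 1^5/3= -212/1377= -0.15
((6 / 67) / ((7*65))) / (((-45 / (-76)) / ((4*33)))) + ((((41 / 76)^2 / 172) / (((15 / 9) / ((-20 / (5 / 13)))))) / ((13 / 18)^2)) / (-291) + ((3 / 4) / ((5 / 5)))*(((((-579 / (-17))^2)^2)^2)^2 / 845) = 2909905142533421574186.26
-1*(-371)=371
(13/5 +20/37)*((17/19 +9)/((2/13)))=201.99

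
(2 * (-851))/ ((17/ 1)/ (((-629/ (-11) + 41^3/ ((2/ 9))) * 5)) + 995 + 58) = -58075958870/ 35930661179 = -1.62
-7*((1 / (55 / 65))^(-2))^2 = -102487 / 28561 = -3.59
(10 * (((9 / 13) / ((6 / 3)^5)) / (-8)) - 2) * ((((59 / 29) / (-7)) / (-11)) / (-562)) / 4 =199007 / 8352920576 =0.00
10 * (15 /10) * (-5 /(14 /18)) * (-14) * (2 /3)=900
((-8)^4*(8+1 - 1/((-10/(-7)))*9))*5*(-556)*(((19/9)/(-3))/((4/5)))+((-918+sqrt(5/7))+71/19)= sqrt(35)/7+513815589/19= 27042926.58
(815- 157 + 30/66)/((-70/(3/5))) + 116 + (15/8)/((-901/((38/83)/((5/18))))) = 15886070234/143957275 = 110.35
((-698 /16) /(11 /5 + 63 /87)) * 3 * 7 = -1062705 /3392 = -313.30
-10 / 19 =-0.53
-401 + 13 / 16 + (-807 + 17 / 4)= -19247 / 16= -1202.94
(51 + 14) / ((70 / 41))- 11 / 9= 4643 / 126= 36.85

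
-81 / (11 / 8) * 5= -3240 / 11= -294.55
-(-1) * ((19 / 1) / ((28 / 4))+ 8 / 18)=199 / 63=3.16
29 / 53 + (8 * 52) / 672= 1298 / 1113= 1.17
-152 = -152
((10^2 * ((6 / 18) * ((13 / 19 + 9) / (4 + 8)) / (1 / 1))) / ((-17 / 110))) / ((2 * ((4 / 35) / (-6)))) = 4427500 / 969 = 4569.14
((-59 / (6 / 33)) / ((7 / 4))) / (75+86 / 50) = -16225 / 6713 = -2.42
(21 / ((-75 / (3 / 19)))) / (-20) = 21 / 9500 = 0.00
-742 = -742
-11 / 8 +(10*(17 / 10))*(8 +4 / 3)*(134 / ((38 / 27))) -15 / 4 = 2295445 / 152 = 15101.61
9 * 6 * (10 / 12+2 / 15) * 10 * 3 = 1566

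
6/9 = 0.67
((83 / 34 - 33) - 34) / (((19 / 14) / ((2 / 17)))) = -30730 / 5491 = -5.60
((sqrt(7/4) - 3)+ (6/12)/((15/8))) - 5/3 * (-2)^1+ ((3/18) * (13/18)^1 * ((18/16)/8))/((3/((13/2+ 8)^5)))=sqrt(7)/2+ 1333445869/368640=3618.53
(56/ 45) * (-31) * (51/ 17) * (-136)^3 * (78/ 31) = 3662503936/ 5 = 732500787.20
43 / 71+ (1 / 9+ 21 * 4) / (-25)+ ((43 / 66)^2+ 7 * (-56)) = -1016317891 / 2577300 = -394.33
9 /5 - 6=-21 /5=-4.20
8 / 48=1 / 6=0.17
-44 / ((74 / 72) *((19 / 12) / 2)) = -38016 / 703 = -54.08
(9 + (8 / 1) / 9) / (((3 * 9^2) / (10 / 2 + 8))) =1157 / 2187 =0.53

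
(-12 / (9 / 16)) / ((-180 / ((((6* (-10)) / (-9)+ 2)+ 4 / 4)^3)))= 390224 / 3645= 107.06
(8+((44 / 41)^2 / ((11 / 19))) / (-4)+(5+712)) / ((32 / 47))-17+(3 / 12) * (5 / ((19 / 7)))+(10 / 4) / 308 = 82442285837 / 78697696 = 1047.58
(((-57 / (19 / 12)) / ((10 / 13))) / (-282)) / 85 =39 / 19975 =0.00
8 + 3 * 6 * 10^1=188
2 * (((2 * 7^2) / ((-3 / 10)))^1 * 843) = -550760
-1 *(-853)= 853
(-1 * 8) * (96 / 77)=-768 / 77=-9.97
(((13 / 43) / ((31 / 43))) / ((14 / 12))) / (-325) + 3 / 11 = 16209 / 59675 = 0.27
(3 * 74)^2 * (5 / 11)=22401.82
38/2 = 19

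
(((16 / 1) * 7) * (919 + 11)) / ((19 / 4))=416640 / 19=21928.42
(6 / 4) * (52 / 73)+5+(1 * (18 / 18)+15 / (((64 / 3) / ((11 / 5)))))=40251 / 4672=8.62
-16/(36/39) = -52/3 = -17.33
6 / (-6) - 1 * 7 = -8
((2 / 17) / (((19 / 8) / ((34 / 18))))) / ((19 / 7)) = 112 / 3249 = 0.03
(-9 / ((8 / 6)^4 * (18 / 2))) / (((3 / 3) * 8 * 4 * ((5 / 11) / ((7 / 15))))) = -2079 / 204800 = -0.01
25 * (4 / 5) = 20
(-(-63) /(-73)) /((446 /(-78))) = 2457 /16279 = 0.15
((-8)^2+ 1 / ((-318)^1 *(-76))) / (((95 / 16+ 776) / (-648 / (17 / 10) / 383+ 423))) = 34.54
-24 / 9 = -8 / 3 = -2.67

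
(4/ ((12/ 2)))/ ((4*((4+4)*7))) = 1/ 336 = 0.00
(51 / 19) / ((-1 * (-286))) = 51 / 5434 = 0.01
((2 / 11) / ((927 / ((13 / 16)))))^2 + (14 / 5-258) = -8491325457331 / 33273218880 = -255.20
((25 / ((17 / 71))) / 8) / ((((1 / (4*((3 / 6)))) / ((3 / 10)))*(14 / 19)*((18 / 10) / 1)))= 33725 / 5712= 5.90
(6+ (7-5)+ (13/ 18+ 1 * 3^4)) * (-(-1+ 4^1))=-1615/ 6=-269.17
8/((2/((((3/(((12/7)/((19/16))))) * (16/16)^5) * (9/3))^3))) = 63521199/65536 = 969.26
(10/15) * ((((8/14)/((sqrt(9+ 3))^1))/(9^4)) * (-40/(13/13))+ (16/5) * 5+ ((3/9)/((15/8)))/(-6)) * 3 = 4312/135 - 160 * sqrt(3)/137781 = 31.94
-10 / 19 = -0.53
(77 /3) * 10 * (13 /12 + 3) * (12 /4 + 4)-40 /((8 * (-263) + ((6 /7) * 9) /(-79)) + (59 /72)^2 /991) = 789378884163343145 /107597463906798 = 7336.41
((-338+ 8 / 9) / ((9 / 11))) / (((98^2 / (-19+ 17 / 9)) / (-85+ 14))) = -13032547 / 250047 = -52.12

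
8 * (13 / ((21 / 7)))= 104 / 3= 34.67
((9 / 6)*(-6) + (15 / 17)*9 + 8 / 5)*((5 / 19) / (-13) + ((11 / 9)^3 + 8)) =5.31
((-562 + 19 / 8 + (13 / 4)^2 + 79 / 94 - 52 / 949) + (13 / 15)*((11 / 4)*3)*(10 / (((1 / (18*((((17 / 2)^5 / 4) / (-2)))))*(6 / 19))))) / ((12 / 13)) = -516214387169533 / 21080064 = -24488274.19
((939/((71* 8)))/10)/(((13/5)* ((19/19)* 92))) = 0.00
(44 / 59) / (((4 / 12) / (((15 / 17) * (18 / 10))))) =3564 / 1003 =3.55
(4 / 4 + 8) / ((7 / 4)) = 36 / 7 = 5.14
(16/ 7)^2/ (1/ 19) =4864/ 49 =99.27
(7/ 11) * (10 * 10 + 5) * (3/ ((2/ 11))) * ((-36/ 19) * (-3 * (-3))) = -357210/ 19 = -18800.53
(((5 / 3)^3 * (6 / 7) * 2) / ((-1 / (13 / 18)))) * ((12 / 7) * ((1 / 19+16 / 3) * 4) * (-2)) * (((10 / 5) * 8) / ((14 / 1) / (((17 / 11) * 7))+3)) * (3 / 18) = 4342208000 / 16515009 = 262.92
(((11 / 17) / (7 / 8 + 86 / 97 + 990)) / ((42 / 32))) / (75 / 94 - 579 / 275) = -3530489600 / 9286814575899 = -0.00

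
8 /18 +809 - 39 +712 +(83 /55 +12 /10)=1485.15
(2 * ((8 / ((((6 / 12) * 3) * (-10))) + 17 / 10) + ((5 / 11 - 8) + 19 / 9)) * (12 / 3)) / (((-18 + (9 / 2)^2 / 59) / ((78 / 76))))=5184920 / 2612709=1.98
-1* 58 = -58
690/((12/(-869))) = -99935/2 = -49967.50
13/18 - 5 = -77/18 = -4.28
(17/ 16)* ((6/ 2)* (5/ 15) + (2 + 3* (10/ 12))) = 187/ 32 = 5.84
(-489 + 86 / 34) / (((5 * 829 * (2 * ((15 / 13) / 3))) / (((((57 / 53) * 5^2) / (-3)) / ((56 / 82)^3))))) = 70392118745 / 16396585408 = 4.29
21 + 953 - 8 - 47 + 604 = 1523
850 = 850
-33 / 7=-4.71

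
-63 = -63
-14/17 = -0.82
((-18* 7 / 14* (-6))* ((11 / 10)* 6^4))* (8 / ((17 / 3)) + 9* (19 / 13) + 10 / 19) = 1161812.73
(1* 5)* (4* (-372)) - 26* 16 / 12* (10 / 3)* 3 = -23360 / 3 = -7786.67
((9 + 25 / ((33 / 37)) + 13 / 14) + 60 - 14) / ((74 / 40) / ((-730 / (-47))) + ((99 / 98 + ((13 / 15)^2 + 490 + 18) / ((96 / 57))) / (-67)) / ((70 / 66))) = -18592265902000 / 918110322547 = -20.25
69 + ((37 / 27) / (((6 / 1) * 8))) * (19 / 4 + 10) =359879 / 5184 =69.42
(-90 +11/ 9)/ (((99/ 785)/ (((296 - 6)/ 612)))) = -5349775/ 16038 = -333.57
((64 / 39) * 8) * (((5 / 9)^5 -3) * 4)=-154.76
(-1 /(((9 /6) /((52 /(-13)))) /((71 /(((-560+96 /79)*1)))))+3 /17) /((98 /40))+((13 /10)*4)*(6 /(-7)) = -155938778 /34473705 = -4.52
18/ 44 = 9/ 22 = 0.41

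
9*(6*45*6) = 14580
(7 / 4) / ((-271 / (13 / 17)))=-91 / 18428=-0.00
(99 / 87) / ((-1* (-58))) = 33 / 1682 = 0.02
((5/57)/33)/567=5/1066527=0.00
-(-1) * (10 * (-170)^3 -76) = -49130076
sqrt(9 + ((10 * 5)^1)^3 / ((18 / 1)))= sqrt(62581) / 3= 83.39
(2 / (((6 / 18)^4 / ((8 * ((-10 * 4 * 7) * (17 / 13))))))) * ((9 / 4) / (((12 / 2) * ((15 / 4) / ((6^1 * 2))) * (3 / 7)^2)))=-40303872 / 13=-3100297.85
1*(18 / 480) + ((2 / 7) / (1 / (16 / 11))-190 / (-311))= 2038401 / 1915760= 1.06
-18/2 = -9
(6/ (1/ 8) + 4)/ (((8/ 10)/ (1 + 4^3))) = 4225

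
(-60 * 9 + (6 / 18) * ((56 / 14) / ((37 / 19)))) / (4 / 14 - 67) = 419048 / 51837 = 8.08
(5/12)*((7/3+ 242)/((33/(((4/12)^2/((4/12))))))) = 3665/3564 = 1.03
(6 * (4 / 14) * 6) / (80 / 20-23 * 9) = -72 / 1421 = -0.05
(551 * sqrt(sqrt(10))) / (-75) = -551 * 10^(1 / 4) / 75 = -13.06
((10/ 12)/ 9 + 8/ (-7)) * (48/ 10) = -1588/ 315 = -5.04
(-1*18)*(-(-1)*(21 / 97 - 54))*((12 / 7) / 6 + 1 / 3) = 406926 / 679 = 599.30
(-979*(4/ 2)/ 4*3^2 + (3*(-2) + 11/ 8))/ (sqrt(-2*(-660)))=-35281*sqrt(330)/ 5280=-121.38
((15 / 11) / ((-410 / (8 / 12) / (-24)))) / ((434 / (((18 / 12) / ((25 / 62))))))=36 / 78925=0.00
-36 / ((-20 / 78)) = 702 / 5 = 140.40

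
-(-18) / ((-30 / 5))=-3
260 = 260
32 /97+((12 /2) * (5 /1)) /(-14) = -1231 /679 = -1.81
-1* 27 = -27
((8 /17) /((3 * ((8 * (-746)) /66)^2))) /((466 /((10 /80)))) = 363 /70539516032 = 0.00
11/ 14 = 0.79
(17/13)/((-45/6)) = -34/195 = -0.17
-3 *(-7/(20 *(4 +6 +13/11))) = 77/820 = 0.09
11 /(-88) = -1 /8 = -0.12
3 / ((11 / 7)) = 21 / 11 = 1.91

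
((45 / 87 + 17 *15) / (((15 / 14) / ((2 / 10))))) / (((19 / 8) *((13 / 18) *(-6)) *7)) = -96 / 145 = -0.66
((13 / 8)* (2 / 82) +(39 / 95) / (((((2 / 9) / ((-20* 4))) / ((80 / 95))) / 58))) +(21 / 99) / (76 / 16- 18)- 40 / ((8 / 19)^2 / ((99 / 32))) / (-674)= -32237018722561405 / 4466637728256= -7217.29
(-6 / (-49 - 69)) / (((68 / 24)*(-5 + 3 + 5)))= 6 / 1003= 0.01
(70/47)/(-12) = -35/282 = -0.12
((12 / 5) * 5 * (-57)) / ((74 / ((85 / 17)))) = -1710 / 37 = -46.22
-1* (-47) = 47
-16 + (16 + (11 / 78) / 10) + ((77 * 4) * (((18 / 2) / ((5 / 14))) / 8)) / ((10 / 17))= 6432481 / 3900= 1649.35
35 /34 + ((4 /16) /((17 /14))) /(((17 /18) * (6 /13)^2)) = 2373 /1156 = 2.05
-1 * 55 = -55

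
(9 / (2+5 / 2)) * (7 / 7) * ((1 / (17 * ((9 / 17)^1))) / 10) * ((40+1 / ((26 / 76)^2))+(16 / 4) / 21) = 34592 / 31941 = 1.08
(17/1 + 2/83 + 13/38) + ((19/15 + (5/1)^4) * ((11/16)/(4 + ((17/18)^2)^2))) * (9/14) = 596084310967/7939012250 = 75.08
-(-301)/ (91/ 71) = 3053/ 13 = 234.85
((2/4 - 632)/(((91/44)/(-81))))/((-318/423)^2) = 43761.90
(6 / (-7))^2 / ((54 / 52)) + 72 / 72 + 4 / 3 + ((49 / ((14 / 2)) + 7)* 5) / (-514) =36578 / 12593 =2.90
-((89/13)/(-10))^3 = 704969/2197000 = 0.32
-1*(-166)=166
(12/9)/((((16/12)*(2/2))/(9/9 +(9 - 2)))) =8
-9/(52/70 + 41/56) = -360/59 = -6.10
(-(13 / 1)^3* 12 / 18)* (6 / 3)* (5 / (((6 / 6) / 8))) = -117173.33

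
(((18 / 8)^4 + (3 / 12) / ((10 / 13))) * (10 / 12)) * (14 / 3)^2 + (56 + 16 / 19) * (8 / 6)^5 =46657391 / 65664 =710.55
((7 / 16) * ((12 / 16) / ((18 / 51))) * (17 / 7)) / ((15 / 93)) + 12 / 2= 12799 / 640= 20.00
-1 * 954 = -954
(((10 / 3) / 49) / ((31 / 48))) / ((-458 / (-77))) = 880 / 49693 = 0.02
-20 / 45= -4 / 9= -0.44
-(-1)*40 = 40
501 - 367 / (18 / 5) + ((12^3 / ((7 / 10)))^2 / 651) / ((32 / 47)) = 2707775239 / 191394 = 14147.65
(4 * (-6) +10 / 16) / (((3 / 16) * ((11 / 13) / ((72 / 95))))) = -10608 / 95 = -111.66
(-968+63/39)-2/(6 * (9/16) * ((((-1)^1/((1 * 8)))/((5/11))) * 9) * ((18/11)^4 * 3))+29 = -58284568114/62178597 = -937.37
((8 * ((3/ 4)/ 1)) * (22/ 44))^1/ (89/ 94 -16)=-282/ 1415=-0.20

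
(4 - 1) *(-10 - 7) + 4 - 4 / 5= -239 / 5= -47.80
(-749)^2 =561001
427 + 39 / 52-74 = 1415 / 4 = 353.75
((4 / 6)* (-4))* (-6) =16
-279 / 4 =-69.75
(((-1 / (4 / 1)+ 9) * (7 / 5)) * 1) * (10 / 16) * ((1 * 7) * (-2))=-1715 / 16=-107.19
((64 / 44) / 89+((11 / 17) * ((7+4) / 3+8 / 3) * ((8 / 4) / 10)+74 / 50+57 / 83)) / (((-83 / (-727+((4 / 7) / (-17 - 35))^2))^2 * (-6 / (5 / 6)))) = -313194679098195714389 / 9788648160041766015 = -32.00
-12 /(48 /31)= -31 /4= -7.75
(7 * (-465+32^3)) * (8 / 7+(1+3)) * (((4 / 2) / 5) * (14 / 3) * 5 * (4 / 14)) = 3101088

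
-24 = -24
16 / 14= 8 / 7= 1.14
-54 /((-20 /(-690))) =-1863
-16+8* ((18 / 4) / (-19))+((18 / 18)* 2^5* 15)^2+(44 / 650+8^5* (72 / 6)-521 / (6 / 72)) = 3812112618 / 6175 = 617346.17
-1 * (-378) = 378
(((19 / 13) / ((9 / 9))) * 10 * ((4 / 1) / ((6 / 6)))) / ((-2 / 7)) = -204.62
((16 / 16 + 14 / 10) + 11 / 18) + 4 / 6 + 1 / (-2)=143 / 45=3.18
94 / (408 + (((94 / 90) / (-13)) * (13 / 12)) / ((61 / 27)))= 114680 / 497713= 0.23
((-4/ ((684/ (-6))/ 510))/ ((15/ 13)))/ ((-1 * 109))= -0.14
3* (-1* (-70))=210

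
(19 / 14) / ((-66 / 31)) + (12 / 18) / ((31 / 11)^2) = -163831 / 295988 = -0.55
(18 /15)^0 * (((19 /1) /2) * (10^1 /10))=19 /2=9.50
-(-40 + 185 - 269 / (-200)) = -29269 / 200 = -146.34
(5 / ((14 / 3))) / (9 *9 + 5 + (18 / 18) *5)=15 / 1274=0.01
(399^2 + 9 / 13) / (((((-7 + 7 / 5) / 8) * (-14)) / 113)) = 1169336430 / 637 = 1835692.98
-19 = -19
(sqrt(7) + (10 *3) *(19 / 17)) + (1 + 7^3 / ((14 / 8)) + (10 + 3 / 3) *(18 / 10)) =sqrt(7) + 21278 / 85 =252.98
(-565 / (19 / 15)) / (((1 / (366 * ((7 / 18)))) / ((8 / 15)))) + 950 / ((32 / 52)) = -7368185 / 228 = -32316.60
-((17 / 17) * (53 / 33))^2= -2809 / 1089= -2.58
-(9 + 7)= -16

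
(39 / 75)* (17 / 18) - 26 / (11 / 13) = -149669 / 4950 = -30.24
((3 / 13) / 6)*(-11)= -11 / 26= -0.42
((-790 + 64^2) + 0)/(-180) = -551/30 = -18.37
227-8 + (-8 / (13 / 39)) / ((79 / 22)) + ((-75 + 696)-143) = 54535 / 79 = 690.32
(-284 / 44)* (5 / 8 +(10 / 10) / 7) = -3053 / 616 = -4.96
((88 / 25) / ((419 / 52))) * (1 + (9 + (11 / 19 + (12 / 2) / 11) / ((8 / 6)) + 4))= 1290536 / 199025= 6.48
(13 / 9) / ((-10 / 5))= -13 / 18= -0.72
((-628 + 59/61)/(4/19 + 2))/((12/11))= -7994041/30744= -260.02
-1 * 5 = -5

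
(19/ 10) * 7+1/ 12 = 803/ 60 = 13.38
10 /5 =2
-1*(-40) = 40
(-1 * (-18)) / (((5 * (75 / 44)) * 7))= 264 / 875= 0.30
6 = 6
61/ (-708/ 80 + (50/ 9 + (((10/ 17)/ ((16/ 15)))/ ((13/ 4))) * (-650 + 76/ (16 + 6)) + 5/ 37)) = -987618060/ 1827372671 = -0.54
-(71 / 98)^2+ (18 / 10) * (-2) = -198077 / 48020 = -4.12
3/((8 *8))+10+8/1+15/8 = 1275/64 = 19.92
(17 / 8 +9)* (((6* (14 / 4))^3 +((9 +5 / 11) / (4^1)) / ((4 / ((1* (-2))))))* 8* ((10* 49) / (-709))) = -4442027380 / 7799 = -569563.71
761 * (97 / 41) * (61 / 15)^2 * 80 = 4394768912 / 1845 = 2381988.57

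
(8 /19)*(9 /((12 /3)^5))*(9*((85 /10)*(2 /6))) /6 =153 /9728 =0.02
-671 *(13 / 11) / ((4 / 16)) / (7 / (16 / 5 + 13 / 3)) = -358436 / 105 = -3413.68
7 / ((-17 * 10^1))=-7 / 170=-0.04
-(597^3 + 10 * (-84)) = -212775333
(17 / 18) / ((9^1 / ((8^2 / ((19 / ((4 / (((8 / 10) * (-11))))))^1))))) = -2720 / 16929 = -0.16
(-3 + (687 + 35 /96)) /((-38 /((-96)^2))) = -3153552 /19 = -165976.42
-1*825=-825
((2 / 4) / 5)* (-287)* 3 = -861 / 10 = -86.10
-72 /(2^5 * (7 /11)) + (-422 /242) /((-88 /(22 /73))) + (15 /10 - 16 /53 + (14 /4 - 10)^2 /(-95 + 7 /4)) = -3403856944 /1222337039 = -2.78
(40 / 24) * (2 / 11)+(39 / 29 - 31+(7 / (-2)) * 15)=-156665 / 1914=-81.85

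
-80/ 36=-2.22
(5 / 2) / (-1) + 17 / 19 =-61 / 38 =-1.61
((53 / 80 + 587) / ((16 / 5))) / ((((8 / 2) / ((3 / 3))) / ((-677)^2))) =21547421277 / 1024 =21042403.59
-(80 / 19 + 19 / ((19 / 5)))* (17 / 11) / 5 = -595 / 209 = -2.85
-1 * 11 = -11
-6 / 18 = -1 / 3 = -0.33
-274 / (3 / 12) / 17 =-1096 / 17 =-64.47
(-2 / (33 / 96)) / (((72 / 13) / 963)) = -1011.64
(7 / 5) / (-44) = -7 / 220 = -0.03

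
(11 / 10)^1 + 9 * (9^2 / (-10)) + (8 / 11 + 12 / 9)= -11507 / 165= -69.74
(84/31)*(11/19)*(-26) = -24024/589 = -40.79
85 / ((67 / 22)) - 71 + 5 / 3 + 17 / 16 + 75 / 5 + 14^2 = 170.64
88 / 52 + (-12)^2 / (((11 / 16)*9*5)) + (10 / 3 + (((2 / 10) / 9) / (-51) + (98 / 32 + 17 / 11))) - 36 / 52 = 499223 / 36720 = 13.60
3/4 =0.75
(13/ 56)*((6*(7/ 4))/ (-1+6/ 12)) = -39/ 8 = -4.88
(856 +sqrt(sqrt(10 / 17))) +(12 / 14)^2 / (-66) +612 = 10^(1 / 4) * 17^(3 / 4) / 17 +791246 / 539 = 1468.86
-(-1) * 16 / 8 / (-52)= -1 / 26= -0.04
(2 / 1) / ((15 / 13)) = 26 / 15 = 1.73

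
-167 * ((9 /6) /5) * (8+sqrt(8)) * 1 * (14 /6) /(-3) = 1169 * sqrt(2) /15+4676 /15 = 421.95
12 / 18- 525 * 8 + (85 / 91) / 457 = -523912771 / 124761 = -4199.33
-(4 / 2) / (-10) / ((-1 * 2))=-0.10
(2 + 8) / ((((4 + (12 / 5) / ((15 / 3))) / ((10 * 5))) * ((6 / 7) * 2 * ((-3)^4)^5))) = 3125 / 167365651248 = 0.00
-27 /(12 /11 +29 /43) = -12771 /835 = -15.29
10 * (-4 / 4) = -10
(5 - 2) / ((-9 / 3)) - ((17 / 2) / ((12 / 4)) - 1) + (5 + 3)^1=31 / 6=5.17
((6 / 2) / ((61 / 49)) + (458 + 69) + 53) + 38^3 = 55454.41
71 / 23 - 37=-780 / 23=-33.91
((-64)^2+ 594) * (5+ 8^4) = 19233690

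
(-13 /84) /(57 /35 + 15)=-65 /6984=-0.01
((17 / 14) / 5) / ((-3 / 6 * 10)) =-17 / 350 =-0.05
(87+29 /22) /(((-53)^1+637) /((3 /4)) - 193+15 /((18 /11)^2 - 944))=66392310 /440257081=0.15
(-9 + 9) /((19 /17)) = 0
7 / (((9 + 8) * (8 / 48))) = 42 / 17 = 2.47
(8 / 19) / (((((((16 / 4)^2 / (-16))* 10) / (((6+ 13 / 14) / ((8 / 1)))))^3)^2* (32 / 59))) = 49145348290811 / 150010524073984000000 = 0.00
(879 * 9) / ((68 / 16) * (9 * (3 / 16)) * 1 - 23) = -506304 / 1013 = -499.81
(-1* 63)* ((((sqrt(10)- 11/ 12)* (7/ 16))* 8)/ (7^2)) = 33/ 8- 9* sqrt(10)/ 2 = -10.11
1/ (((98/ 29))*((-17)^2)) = 29/ 28322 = 0.00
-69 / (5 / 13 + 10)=-299 / 45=-6.64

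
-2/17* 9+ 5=67/17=3.94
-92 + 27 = -65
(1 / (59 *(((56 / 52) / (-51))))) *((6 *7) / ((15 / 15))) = -1989 / 59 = -33.71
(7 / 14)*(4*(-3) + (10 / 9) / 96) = -5179 / 864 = -5.99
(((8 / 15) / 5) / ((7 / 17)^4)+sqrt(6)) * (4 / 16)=sqrt(6) / 4+167042 / 180075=1.54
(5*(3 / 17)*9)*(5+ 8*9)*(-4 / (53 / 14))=-582120 / 901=-646.08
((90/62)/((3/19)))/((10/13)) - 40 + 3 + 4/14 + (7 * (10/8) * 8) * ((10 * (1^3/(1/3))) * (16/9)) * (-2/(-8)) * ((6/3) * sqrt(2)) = -10747/434 + 5600 * sqrt(2)/3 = 2615.10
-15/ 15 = -1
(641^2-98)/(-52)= -410783/52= -7899.67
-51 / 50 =-1.02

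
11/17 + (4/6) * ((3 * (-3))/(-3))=45/17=2.65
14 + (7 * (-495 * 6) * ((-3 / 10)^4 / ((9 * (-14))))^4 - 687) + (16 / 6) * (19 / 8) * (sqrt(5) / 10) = -3693424000000001948617 / 5488000000000000000 + 19 * sqrt(5) / 30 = -671.58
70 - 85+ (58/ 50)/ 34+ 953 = 797329/ 850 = 938.03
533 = 533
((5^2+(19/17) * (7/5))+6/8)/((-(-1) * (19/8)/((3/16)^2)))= 83583/206720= 0.40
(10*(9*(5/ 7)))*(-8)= -3600/ 7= -514.29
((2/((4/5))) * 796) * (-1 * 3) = -5970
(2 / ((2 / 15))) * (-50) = -750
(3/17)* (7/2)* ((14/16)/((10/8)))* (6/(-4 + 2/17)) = -147/220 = -0.67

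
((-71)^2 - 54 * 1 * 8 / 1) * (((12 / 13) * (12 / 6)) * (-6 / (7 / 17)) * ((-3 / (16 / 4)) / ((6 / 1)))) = 1410354 / 91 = 15498.40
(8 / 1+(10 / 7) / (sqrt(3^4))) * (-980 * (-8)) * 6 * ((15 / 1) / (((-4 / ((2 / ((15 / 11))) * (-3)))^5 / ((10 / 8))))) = 289730749 / 25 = 11589229.96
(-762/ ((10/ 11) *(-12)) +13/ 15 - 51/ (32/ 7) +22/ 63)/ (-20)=-603889/ 201600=-3.00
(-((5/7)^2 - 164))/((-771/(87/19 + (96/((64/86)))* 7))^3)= -1521377573694912/5705007935963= -266.67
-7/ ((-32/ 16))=7/ 2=3.50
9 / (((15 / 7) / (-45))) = -189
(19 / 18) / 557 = 19 / 10026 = 0.00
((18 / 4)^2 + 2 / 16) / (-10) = -163 / 80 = -2.04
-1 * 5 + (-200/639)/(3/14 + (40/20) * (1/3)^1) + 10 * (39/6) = 470060/7881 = 59.64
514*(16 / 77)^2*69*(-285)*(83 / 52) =-53692686720 / 77077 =-696611.01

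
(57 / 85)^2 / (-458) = -3249 / 3309050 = -0.00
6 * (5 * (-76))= -2280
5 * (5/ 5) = 5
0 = 0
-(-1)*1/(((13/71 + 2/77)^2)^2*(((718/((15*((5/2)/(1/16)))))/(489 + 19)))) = 357319145628768400/1608253089939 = 222178.43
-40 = -40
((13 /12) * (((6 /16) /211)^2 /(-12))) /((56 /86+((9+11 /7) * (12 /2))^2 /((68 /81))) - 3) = -465647 /7821884158278656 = -0.00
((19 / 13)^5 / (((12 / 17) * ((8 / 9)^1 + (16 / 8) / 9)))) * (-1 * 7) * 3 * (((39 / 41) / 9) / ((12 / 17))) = -5009148277 / 187360160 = -26.74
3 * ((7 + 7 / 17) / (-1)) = -378 / 17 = -22.24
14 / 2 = 7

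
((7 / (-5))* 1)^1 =-7 / 5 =-1.40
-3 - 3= -6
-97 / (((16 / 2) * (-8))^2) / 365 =-97 / 1495040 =-0.00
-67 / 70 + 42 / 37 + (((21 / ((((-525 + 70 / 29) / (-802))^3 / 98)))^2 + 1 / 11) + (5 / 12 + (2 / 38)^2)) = 70326272714911122668790397039132087 / 1270949519668243573807687500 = 55333647.50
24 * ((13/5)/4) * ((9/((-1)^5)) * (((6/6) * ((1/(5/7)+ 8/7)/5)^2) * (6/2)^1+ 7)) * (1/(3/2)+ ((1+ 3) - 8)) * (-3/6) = -1819.57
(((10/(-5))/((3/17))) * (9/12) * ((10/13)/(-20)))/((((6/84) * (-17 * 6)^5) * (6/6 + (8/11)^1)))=-77/320832892224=-0.00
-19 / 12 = -1.58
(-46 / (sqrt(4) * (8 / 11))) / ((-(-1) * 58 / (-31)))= 7843 / 464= 16.90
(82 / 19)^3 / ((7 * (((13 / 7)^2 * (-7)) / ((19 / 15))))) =-551368 / 915135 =-0.60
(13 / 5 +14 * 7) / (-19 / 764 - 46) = -384292 / 175815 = -2.19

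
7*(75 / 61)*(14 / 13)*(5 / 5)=7350 / 793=9.27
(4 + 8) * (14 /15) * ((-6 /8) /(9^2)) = -14 /135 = -0.10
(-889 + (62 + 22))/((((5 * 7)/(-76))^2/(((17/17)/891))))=-132848/31185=-4.26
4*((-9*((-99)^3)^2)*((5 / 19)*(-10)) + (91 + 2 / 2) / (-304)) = 1694664268921777 / 19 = 89192856259040.89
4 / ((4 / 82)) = 82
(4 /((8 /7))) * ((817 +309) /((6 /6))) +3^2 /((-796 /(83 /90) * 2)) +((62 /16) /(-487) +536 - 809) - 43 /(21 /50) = 580529984789 /162813840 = 3565.61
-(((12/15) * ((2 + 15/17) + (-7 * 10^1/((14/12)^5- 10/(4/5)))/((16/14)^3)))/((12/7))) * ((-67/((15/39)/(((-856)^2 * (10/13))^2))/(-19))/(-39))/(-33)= -600683599913656784896/76668151131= -7834851774.20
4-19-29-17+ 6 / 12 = -121 / 2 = -60.50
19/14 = 1.36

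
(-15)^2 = 225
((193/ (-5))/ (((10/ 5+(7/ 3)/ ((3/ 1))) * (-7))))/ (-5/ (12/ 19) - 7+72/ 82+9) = -854604/ 2169125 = -0.39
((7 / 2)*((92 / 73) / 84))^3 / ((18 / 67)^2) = 0.00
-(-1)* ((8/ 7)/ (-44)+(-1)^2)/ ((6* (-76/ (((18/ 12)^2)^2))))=-2025/ 187264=-0.01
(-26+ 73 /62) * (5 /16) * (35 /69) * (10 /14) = -64125 /22816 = -2.81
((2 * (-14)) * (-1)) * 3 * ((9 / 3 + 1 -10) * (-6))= 3024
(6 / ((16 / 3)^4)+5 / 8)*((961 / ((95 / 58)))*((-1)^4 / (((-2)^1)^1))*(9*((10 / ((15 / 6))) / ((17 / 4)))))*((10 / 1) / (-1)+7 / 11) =31492332297 / 2140160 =14714.94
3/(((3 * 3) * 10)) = 1/30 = 0.03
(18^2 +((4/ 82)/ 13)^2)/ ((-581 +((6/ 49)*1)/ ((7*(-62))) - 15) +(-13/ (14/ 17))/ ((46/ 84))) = -0.52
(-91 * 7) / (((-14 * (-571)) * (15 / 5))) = -91 / 3426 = -0.03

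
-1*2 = -2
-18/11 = -1.64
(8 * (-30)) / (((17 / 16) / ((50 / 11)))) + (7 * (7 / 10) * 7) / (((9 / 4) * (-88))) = -34565831 / 33660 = -1026.91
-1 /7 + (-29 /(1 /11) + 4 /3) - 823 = -23957 /21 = -1140.81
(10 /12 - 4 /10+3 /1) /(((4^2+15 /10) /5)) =103 /105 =0.98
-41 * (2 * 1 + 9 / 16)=-1681 / 16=-105.06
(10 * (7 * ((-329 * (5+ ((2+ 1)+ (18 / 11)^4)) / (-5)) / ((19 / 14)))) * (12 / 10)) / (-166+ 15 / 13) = -1117128038208 / 2980687985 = -374.79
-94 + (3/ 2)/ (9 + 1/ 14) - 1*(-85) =-1122/ 127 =-8.83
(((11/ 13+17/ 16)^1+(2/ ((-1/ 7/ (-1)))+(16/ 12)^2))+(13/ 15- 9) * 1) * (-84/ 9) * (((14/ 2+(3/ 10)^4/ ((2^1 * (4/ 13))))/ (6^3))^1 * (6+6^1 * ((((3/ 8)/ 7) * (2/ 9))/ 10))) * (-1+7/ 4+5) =-970393358821643/ 9704448000000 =-99.99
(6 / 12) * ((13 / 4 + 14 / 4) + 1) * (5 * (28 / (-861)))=-155 / 246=-0.63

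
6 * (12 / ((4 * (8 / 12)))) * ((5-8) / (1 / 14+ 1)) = -378 / 5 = -75.60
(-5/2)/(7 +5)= -5/24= -0.21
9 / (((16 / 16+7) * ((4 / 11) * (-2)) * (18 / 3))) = -33 / 128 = -0.26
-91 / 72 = -1.26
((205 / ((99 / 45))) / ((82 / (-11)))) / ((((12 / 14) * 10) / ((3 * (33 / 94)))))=-1155 / 752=-1.54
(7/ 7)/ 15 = 1/ 15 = 0.07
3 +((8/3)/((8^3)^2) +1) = 393217/98304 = 4.00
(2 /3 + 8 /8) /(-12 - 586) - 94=-168641 /1794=-94.00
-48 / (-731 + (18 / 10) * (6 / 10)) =150 / 2281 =0.07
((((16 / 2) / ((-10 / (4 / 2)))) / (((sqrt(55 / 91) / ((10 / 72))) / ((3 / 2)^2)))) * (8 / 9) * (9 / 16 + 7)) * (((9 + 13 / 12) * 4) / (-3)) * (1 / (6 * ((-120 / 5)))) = -1331 * sqrt(5005) / 233280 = -0.40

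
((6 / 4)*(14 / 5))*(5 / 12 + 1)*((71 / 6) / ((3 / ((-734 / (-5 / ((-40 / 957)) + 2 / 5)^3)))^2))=466119623065600000 / 330638940006737011977627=0.00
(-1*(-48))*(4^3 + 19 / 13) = 40848 / 13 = 3142.15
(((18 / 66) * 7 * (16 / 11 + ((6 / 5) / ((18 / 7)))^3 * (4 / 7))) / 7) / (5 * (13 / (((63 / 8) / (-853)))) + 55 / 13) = -5110196 / 87162576875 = -0.00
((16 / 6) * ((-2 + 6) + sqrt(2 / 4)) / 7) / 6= 2 * sqrt(2) / 63 + 16 / 63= 0.30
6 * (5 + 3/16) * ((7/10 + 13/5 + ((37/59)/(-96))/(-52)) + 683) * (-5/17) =-6282.67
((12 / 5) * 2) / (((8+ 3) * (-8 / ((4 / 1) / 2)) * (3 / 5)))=-0.18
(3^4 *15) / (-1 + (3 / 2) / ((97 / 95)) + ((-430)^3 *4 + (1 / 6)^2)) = -848556 / 222110754853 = -0.00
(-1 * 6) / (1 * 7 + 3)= -3 / 5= -0.60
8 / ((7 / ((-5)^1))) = -40 / 7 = -5.71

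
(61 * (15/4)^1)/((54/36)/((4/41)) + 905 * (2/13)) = 23790/16079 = 1.48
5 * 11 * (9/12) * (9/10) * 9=2673/8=334.12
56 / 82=28 / 41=0.68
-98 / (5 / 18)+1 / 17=-29983 / 85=-352.74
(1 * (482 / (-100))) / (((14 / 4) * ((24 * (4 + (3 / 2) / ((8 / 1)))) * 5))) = -482 / 175875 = -0.00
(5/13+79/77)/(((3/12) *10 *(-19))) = -2824/95095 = -0.03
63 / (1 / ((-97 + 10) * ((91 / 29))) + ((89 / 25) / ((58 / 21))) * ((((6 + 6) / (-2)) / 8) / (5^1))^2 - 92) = -9975420000 / 14563267867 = -0.68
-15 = -15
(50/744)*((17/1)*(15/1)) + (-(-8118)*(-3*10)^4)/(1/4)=3261487682125/124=26302320017.14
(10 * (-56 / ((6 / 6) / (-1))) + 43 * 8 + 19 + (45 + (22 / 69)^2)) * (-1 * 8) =-36873056 / 4761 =-7744.81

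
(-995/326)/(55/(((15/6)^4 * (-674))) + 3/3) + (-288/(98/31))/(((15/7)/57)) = -1163790725717/479642170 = -2426.37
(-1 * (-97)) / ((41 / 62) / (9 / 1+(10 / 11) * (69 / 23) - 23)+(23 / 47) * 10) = 35049592 / 1747043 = 20.06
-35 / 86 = -0.41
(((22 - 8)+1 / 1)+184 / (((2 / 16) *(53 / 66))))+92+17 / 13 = 1337600 / 689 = 1941.36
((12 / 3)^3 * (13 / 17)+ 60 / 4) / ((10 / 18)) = 9783 / 85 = 115.09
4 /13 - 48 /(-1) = 628 /13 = 48.31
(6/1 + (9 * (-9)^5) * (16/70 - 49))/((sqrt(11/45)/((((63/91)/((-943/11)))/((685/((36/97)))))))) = -881769237084 * sqrt(55)/28509223925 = -229.38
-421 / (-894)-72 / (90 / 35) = -24611 / 894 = -27.53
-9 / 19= -0.47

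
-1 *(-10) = 10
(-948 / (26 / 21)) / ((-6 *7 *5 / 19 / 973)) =4381419 / 65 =67406.45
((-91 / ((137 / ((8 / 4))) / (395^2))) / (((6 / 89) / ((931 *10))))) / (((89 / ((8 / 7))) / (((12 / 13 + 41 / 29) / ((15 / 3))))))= -2047574740400 / 11919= -171790816.38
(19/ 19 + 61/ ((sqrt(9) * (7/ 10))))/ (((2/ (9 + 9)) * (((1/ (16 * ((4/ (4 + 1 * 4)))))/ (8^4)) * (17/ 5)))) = 310149120/ 119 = 2606295.13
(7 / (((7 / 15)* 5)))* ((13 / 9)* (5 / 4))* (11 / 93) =715 / 1116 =0.64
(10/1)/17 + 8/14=138/119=1.16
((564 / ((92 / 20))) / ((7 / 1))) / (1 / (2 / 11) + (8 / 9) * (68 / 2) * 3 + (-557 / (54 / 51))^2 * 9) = 0.00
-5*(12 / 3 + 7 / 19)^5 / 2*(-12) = 118171219290 / 2476099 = 47724.76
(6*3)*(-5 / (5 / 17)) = -306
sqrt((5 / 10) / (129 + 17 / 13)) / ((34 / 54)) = 27* sqrt(91) / 2618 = 0.10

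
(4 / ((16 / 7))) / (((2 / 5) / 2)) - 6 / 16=67 / 8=8.38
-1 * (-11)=11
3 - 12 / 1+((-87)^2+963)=8523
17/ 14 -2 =-11/ 14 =-0.79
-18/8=-9/4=-2.25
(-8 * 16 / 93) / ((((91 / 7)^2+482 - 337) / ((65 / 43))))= -4160 / 627843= -0.01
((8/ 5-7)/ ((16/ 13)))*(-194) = 34047/ 40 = 851.18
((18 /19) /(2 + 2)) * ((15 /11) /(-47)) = -135 /19646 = -0.01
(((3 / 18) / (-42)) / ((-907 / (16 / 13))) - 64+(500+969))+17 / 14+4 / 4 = 2090650427 / 1485666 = 1407.21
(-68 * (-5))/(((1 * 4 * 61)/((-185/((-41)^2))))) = -0.15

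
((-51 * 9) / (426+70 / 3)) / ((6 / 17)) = -7803 / 2696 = -2.89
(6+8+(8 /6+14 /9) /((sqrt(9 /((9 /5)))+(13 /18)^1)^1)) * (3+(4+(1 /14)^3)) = 2247453 * sqrt(5) /497693+188613171 /1990772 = 104.84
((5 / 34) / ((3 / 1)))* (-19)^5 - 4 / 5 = -61902883 / 510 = -121378.20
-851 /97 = -8.77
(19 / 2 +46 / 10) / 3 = 47 / 10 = 4.70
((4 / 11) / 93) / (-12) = -1 / 3069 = -0.00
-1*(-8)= 8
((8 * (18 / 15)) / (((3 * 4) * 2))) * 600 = 240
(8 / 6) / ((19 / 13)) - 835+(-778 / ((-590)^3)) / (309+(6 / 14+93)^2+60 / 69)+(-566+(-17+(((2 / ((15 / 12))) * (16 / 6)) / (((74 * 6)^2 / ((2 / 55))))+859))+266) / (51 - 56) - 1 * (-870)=-585783462602738829780011 / 8081140736735616181500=-72.49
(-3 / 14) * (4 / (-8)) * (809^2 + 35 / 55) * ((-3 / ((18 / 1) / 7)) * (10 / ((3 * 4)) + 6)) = -49195203 / 88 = -559036.40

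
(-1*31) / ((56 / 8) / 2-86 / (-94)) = -2914 / 415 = -7.02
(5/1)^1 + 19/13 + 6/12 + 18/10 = 8.76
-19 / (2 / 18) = -171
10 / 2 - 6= -1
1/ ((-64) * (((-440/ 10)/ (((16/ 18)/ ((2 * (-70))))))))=-1/ 443520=-0.00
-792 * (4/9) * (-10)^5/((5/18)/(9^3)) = 92378880000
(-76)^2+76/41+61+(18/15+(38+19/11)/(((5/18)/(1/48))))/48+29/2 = 1689537133/288640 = 5853.44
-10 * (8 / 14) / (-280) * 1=0.02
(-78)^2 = 6084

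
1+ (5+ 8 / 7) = 50 / 7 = 7.14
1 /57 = 0.02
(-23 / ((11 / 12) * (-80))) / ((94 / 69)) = 4761 / 20680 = 0.23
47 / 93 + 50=4697 / 93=50.51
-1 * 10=-10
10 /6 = 5 /3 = 1.67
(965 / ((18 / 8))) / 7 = 3860 / 63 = 61.27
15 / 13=1.15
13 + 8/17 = 229/17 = 13.47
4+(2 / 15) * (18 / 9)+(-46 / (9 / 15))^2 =5882.04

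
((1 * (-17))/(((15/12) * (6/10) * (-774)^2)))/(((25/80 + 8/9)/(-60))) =0.00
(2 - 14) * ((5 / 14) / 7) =-30 / 49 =-0.61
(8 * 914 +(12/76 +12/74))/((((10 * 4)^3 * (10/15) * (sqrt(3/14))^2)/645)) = 4641926583/8998400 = 515.86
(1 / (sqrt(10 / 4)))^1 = sqrt(10) / 5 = 0.63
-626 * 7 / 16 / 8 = -2191 / 64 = -34.23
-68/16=-17/4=-4.25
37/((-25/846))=-31302/25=-1252.08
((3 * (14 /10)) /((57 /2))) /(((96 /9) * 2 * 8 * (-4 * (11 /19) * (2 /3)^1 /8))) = -63 /14080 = -0.00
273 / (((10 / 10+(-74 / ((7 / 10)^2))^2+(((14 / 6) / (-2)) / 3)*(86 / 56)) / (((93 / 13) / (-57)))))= -112539672 / 74913002951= -0.00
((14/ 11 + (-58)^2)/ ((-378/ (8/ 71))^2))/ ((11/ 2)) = 1184576/ 21788416881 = 0.00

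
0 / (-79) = 0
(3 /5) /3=1 /5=0.20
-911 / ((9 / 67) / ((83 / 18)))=-5066071 / 162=-31272.04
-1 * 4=-4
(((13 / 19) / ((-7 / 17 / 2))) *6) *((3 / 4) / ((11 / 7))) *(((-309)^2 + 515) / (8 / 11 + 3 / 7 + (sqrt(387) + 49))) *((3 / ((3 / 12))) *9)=-557470621457568 / 239789899 + 33344306979984 *sqrt(43) / 239789899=-1412976.02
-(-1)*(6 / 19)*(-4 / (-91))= 24 / 1729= 0.01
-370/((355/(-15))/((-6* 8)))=-53280/71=-750.42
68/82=34/41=0.83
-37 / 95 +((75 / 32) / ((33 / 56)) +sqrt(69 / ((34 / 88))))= 14997 / 4180 +2 *sqrt(12903) / 17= 16.95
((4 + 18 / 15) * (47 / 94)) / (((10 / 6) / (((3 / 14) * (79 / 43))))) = 9243 / 15050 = 0.61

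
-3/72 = -1/24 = -0.04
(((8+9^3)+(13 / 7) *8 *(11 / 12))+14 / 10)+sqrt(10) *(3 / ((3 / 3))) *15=45 *sqrt(10)+78962 / 105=894.32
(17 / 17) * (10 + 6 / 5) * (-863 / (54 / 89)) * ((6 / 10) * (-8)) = 17204768 / 225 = 76465.64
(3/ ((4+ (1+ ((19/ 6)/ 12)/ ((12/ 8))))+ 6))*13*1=4212/ 1207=3.49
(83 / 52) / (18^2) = 83 / 16848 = 0.00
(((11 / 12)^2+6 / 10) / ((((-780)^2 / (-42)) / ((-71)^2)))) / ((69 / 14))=-256148333 / 2518776000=-0.10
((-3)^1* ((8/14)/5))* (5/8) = -3/14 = -0.21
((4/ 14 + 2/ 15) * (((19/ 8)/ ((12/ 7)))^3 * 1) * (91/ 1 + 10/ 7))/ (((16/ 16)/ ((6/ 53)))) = 341708521/ 29306880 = 11.66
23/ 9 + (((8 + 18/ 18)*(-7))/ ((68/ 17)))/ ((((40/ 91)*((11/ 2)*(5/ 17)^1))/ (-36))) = 7919641/ 9900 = 799.96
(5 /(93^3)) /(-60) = -1 /9652284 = -0.00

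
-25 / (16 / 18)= -225 / 8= -28.12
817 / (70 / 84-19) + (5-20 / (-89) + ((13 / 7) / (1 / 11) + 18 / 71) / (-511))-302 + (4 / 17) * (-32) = -14630637046324 / 41883475739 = -349.32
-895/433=-2.07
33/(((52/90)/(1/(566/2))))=1485/7358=0.20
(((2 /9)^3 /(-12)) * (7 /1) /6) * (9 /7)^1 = -1 /729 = -0.00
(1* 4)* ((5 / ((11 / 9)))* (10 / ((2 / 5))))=409.09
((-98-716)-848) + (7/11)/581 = -1517405/913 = -1662.00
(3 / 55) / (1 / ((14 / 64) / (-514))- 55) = -7 / 308605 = -0.00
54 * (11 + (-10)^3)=-53406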